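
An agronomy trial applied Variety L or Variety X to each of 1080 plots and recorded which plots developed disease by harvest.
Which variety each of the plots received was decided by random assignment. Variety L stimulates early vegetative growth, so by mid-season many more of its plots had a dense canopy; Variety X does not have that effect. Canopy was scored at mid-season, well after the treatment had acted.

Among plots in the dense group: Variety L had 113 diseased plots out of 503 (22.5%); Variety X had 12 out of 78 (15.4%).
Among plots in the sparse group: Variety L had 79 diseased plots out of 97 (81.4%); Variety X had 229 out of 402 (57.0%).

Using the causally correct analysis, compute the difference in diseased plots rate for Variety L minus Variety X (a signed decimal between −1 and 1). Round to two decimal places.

Mid-season canopy is recorded after the variety and is itself shifted by it — it sits on the causal path from variety to outcome. Conditioning on a mediator would strip out part of the effect we want; the pooled comparison gives the total causal effect.
The causal difference is the pooled difference: 0.320 − 0.502 = -0.182.

-0.18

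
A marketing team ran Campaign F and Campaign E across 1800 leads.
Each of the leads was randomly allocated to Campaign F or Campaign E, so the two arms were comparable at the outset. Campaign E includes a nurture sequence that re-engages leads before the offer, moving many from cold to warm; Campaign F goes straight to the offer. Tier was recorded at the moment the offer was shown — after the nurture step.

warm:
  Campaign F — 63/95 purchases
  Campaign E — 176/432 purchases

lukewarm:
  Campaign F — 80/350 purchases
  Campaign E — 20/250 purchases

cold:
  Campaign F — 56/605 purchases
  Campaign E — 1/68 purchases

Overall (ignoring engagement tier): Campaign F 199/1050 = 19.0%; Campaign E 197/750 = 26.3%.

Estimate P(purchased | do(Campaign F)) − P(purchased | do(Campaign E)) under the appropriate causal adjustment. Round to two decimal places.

The engagement tier-specific comparison favours Campaign F throughout, but the pooled figures favour Campaign E. The question is whether to condition on engagement tier.
The distribution of engagement tier is itself part of what the campaign does — it is an intermediate outcome. Holding it fixed would remove that part of the effect; the total effect is the pooled difference.
The causal difference is the pooled difference: 0.190 − 0.263 = -0.073.

-0.07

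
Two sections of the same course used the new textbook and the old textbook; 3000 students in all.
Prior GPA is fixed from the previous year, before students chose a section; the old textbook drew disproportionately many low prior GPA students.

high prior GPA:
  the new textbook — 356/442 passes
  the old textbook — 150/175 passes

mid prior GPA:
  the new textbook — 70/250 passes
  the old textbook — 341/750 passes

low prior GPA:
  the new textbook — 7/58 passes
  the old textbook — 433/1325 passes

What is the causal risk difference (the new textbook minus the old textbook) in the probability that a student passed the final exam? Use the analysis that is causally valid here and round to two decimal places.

the old textbook is higher inside every prior GPA band stratum but the new textbook is higher in aggregate. Whether to stratify depends on how prior GPA band relates to the teaching method.
Here prior GPA band is a common cause — it drives both which teaching method a case falls under and the outcome. The crude comparison mixes populations; the stratum-specific rates are the causally relevant ones.
Adjusting over the population distribution of prior GPA band: 0.206·(0.805−0.857) + 0.333·(0.280−0.455) + 0.461·(0.121−0.327) = -0.164.

-0.16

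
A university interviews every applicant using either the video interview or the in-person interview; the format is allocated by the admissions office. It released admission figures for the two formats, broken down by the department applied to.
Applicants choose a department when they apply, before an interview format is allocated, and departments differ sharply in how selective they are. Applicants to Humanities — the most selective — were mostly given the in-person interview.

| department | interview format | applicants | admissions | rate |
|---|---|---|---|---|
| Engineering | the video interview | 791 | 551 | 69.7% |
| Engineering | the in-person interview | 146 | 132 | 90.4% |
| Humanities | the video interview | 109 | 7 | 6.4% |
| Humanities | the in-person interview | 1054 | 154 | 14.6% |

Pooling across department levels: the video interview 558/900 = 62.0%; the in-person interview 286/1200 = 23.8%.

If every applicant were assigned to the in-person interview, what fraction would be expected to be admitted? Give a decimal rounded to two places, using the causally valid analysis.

Within every department level the in-person interview has the higher rate, yet pooled the video interview does — Simpson's reversal.
Department is set before the interview format has any effect — it is not caused by the interview format — and it independently drives the outcome. That makes it a confounder, so the causal comparison is within department levels.
Standardising the in-person interview to the population department mix: 0.446·132/146 + 0.554·154/1054 = 0.484.

0.48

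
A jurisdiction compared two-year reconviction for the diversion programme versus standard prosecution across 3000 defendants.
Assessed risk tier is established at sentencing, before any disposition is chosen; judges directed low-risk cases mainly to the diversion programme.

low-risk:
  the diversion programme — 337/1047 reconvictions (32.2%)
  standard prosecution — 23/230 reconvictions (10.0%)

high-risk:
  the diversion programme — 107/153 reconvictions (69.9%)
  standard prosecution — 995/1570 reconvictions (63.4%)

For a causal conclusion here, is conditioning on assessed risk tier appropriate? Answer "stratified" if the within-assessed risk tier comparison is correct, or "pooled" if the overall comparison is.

Nothing the disposition does changes assessed risk tier; the imbalance is an allocation artefact. With assessed risk tier also predicting the outcome, the pooled figure is confounded, and the within-stratum comparison is the causal one.
Within each level — low-risk: 32.2% vs 10.0%; high-risk: 69.9% vs 63.4% — standard prosecution is lower every time.

stratified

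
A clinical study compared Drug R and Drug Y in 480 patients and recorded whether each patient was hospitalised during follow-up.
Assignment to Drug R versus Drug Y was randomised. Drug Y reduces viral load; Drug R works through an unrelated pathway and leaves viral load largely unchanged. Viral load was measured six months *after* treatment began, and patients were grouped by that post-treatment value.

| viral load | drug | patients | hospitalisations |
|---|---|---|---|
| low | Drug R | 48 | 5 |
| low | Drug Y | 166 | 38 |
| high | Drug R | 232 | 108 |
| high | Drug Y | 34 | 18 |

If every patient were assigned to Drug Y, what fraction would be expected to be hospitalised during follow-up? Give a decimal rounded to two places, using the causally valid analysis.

The viral load-specific comparison favours Drug R throughout, but the pooled figures favour Drug Y. The question is whether to condition on viral load.
Stratifying would compare drugs among patients the drugs themselves sorted into viral load groups — a form of selection on an intermediate. The unconditioned pooled rates give the total causal effect.
So P(outcome | do(Drug Y)) is just the pooled rate for Drug Y: 56/200 = 0.280.

0.28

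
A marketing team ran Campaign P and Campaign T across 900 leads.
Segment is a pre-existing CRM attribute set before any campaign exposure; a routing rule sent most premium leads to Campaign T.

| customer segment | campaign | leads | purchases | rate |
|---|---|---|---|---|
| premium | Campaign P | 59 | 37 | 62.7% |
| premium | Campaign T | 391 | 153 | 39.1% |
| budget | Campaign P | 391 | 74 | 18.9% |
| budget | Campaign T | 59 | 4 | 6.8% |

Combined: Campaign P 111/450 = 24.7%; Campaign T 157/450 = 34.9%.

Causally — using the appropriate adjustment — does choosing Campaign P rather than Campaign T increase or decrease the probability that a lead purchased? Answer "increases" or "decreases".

increases

The customer segment-specific comparison favours Campaign P throughout, but the pooled figures favour Campaign T. The question is whether to condition on customer segment.
Customer segment is set before the campaign has any effect — it is not caused by the campaign — and it independently drives the outcome. That makes it a confounder, so the causal comparison is within customer segment levels.
Within each level — premium: 62.7% vs 39.1%; budget: 18.9% vs 6.8% — Campaign P is higher every time.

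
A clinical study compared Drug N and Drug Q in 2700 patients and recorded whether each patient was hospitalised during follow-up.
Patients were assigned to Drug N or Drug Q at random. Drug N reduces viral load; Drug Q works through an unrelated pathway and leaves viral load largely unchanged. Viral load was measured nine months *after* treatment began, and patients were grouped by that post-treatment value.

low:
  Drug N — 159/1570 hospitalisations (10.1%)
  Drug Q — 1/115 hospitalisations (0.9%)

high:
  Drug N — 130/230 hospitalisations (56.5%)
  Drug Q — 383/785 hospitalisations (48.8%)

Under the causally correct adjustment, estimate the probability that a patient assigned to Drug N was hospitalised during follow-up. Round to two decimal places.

0.16

The distribution of viral load is itself part of what the drug does — it is an intermediate outcome. Holding it fixed would remove that part of the effect; the total effect is the pooled difference.
So P(outcome | do(Drug N)) is just the pooled rate for Drug N: 289/1800 = 0.161.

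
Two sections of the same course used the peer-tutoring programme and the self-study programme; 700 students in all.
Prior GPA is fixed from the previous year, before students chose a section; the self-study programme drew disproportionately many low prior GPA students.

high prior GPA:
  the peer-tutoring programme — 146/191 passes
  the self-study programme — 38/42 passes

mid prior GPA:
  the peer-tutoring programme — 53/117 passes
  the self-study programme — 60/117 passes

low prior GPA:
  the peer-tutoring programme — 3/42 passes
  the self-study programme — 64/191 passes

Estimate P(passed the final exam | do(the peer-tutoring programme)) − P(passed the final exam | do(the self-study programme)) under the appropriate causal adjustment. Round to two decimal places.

-0.15

The imbalance in prior GPA band arose from how students were allocated, not from anything the teaching method did; and prior GPA band independently affects the outcome. The pooled gap is confounded — condition on prior GPA band.
Adjusting over the population distribution of prior GPA band: 0.333·(0.764−0.905) + 0.334·(0.453−0.513) + 0.333·(0.071−0.335) = -0.154.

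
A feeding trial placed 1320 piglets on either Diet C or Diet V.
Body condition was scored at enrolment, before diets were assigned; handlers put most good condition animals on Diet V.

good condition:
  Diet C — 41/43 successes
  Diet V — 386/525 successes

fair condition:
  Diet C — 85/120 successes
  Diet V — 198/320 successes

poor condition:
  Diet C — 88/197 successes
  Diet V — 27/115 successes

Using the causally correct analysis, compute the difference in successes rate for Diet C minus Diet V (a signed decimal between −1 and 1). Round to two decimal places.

+0.17

Nothing the diet does changes starting body condition; the imbalance is an allocation artefact. With starting body condition also predicting the outcome, the pooled figure is confounded, and the within-stratum comparison is the causal one.
Adjusting over the population distribution of starting body condition: 0.430·(0.953−0.735) + 0.333·(0.708−0.619) + 0.236·(0.447−0.235) = +0.174.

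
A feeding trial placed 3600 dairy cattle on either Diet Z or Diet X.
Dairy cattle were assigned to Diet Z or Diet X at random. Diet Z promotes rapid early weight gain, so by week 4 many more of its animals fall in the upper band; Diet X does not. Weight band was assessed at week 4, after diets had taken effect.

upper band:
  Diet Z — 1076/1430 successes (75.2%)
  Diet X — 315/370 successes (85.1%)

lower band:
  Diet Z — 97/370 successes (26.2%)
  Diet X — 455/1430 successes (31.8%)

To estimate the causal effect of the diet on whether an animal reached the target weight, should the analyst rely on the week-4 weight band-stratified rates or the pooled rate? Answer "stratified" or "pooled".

Week-4 weight band is downstream of the diet. One should not condition on a consequence of treatment, so the overall rates are the right comparison.
Pooled: Diet Z 65.2% vs Diet X 42.8%; Diet Z is higher overall.

pooled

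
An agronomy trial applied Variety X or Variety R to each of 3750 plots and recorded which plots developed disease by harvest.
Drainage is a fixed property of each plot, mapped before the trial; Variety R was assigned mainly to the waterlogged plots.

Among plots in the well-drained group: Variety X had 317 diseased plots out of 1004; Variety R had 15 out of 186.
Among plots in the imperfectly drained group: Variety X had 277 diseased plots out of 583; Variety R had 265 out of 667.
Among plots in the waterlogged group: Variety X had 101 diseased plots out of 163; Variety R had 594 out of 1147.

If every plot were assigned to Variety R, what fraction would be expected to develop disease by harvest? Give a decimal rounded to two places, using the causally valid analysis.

The field drainage-specific comparison favours Variety R throughout, but the pooled figures favour Variety X. The question is whether to condition on field drainage.
Field drainage differs across varietys for reasons unrelated to any effect of the variety itself, and it separately predicts the outcome — a classic confounder. We must compare within field drainage levels.
Standardising Variety R to the population field drainage mix: 0.317·15/186 + 0.333·265/667 + 0.349·594/1147 = 0.339.

0.34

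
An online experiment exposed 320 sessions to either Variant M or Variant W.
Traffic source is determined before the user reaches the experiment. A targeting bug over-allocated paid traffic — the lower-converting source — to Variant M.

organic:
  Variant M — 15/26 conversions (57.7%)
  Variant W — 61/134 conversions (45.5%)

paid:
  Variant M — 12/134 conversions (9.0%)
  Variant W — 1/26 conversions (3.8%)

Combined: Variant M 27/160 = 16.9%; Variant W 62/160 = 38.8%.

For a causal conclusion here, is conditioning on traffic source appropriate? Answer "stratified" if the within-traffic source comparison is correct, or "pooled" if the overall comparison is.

Traffic source satisfies the back-door criterion: it is not a descendant of the variant, and it blocks the spurious path from variant to outcome. Adjusting for it (i.e., using the within-traffic source rates) gives the causal effect.
Within each level — organic: 57.7% vs 45.5%; paid: 9.0% vs 3.8% — Variant M is higher every time.

stratified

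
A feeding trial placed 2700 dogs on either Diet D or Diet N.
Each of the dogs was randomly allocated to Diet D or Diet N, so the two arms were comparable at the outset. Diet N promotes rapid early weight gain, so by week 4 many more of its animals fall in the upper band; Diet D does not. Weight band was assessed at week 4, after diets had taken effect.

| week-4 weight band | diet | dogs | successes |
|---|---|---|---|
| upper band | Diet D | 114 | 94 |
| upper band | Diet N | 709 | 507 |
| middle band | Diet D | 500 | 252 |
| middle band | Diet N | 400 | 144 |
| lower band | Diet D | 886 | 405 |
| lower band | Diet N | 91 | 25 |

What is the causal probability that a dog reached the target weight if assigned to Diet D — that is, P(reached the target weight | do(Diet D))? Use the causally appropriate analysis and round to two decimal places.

0.50

Week-4 weight band here is a post-treatment variable shaped by the diet; conditioning on it would introduce bias rather than remove it. The overall comparison is the causal one.
So P(outcome | do(Diet D)) is just the pooled rate for Diet D: 751/1500 = 0.501.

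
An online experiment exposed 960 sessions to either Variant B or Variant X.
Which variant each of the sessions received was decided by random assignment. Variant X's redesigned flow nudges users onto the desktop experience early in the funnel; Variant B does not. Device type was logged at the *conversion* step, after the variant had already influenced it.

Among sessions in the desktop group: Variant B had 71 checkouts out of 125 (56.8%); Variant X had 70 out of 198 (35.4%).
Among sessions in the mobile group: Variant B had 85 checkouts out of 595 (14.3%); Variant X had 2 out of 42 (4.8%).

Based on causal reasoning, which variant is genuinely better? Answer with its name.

The distribution of device type is itself part of what the variant does — it is an intermediate outcome. Holding it fixed would remove that part of the effect; the total effect is the pooled difference.
Pooled: Variant B 21.7% vs Variant X 30.0%; Variant X is higher overall.

Variant X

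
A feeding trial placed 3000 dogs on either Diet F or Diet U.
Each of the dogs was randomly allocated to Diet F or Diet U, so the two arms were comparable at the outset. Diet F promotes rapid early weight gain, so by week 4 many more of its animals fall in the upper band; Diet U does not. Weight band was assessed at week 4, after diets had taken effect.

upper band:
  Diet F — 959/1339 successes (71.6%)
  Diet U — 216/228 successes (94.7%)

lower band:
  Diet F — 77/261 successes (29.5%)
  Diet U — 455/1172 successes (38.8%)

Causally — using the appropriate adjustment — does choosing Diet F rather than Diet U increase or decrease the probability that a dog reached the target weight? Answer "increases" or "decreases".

increases

The stratified and pooled comparisons disagree (Diet U wins within each week-4 weight band; Diet F wins overall), so the answer turns on the causal role of week-4 weight band.
Week-4 weight band is downstream of the diet. One should not condition on a consequence of treatment, so the overall rates are the right comparison.
Pooled: Diet F 64.8% vs Diet U 47.9%; Diet F is higher overall.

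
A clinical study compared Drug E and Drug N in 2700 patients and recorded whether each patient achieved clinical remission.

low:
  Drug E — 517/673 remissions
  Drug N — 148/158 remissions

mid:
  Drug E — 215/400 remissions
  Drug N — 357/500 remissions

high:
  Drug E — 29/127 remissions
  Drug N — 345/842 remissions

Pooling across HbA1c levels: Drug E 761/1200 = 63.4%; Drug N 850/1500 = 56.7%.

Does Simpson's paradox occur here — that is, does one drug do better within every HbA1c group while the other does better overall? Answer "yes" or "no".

yes

Within each HbA1c level (low 76.8% vs 93.7%; mid 53.8% vs 71.4%; high 22.8% vs 41.0%), Drug N has the higher rate every time. Pooled: 63.4% vs 56.7% — Drug E has the higher rate overall. The two comparisons disagree.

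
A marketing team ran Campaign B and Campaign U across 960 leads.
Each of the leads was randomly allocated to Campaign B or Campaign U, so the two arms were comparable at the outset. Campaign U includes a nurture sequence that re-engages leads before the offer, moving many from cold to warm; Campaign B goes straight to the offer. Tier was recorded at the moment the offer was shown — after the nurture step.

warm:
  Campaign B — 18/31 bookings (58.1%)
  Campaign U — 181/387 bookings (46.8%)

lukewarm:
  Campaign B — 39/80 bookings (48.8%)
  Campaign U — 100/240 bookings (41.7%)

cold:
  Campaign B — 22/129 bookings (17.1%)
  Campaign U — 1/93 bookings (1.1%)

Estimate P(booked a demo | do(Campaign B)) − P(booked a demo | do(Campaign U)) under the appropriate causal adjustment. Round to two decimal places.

-0.06

Campaign B is higher inside every engagement tier stratum but Campaign U is higher in aggregate. Whether to stratify depends on how engagement tier relates to the campaign.
Engagement tier is downstream of the campaign. One should not condition on a consequence of treatment, so the overall rates are the right comparison.
The causal difference is the pooled difference: 0.329 − 0.392 = -0.062.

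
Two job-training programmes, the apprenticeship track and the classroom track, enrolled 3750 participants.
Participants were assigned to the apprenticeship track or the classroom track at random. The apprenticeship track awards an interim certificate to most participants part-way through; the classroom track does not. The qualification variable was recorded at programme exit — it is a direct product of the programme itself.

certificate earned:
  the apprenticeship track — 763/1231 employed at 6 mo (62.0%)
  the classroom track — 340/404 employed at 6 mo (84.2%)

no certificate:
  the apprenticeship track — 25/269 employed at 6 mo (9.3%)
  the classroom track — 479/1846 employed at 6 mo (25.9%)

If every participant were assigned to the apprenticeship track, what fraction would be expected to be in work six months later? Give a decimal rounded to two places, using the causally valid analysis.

0.53

The stratified and pooled comparisons disagree (the classroom track wins within each qualification attained during the programme; the apprenticeship track wins overall), so the answer turns on the causal role of qualification attained during the programme.
Qualification attained during the programme here is a post-treatment variable shaped by the programme; conditioning on it would introduce bias rather than remove it. The overall comparison is the causal one.
So P(outcome | do(the apprenticeship track)) is just the pooled rate for the apprenticeship track: 788/1500 = 0.525.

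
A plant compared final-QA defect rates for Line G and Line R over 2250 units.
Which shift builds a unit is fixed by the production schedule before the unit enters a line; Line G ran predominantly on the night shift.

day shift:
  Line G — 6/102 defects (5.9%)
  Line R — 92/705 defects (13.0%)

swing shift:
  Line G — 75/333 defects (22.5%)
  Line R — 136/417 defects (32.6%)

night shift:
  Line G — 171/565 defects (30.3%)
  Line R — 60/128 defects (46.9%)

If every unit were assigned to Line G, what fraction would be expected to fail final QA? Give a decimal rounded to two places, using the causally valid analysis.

Shift differs across lines for reasons unrelated to any effect of the line itself, and it separately predicts the outcome — a classic confounder. We must compare within shift levels.
Standardising Line G to the population shift mix: 0.359·6/102 + 0.333·75/333 + 0.308·171/565 = 0.189.

0.19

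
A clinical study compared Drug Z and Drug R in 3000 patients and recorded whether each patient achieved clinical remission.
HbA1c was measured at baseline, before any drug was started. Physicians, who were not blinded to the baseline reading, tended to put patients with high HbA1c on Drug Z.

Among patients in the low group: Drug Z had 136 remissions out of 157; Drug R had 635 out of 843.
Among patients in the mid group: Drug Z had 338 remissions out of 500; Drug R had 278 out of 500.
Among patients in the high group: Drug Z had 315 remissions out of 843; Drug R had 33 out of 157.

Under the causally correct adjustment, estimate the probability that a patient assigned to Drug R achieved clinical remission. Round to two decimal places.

Within every HbA1c level Drug Z has the higher rate, yet pooled Drug R does — Simpson's reversal.
HbA1c is set before the drug has any effect — it is not caused by the drug — and it independently drives the outcome. That makes it a confounder, so the causal comparison is within HbA1c levels.
Standardising Drug R to the population HbA1c mix: 0.333·635/843 + 0.333·278/500 + 0.333·33/157 = 0.506.

0.51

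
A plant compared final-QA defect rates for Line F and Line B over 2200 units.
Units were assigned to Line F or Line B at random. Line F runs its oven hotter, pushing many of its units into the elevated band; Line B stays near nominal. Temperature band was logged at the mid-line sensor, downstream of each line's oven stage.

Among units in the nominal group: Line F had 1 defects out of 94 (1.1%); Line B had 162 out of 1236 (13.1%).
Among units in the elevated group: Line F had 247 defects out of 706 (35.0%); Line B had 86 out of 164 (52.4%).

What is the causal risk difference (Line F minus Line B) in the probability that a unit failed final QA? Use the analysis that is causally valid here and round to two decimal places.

+0.13

The in-process temperature band-specific comparison favours Line F throughout, but the pooled figures favour Line B. The question is whether to condition on in-process temperature band.
Stratifying would compare lines among units the lines themselves sorted into in-process temperature band groups — a form of selection on an intermediate. The unconditioned pooled rates give the total causal effect.
The causal difference is the pooled difference: 0.310 − 0.177 = +0.133.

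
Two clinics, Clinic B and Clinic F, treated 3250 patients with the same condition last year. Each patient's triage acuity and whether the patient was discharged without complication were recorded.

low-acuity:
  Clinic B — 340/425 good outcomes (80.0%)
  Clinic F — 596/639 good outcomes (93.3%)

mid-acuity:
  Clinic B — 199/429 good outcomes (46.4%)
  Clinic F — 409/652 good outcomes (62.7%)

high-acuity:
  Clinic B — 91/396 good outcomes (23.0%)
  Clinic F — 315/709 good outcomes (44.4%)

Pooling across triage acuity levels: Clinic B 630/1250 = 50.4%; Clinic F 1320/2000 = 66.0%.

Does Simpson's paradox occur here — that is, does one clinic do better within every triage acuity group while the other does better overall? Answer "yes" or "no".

no

Within each triage acuity level (low-acuity 80.0% vs 93.3%; mid-acuity 46.4% vs 62.7%; high-acuity 23.0% vs 44.4%), Clinic F has the higher rate every time. Pooled: 50.4% vs 66.0% — Clinic F has the higher rate overall. They agree.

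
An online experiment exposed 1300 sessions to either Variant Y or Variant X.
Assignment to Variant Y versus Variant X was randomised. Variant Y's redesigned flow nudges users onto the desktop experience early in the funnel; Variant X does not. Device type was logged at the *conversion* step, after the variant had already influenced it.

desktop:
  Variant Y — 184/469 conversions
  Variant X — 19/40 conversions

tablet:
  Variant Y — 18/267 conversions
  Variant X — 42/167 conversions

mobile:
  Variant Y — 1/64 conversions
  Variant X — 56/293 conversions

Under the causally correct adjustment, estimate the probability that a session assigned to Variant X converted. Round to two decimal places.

0.23

Within every device type level Variant X has the higher rate, yet pooled Variant Y does — Simpson's reversal.
Device type lies on the pathway variant → device type → outcome, so adjusting for it blocks the indirect effect. For the total causal effect of variant, use the unadjusted pooled rates.
So P(outcome | do(Variant X)) is just the pooled rate for Variant X: 117/500 = 0.234.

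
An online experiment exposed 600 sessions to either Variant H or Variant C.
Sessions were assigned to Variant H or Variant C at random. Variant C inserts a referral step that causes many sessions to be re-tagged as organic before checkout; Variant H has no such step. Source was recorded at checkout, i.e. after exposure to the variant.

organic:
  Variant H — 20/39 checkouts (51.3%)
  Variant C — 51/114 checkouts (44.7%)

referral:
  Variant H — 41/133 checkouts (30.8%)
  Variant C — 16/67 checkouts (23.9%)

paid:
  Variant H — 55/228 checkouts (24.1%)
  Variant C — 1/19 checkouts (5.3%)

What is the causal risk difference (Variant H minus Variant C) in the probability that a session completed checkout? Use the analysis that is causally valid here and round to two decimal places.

Within every traffic source level Variant H has the higher rate, yet pooled Variant C does — Simpson's reversal.
Traffic source is recorded after the variant and is itself shifted by it — it sits on the causal path from variant to outcome. Conditioning on a mediator would strip out part of the effect we want; the pooled comparison gives the total causal effect.
The causal difference is the pooled difference: 0.290 − 0.340 = -0.050.

-0.05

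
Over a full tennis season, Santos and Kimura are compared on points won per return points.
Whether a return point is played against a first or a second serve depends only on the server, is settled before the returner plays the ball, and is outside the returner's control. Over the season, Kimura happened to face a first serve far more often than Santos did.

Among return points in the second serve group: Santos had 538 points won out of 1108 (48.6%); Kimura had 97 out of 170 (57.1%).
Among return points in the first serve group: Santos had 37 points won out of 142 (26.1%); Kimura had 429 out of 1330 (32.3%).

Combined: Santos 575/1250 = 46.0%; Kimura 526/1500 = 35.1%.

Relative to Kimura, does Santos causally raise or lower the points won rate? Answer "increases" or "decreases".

decreases

Kimura is higher inside every serve type stratum but Santos is higher in aggregate. Whether to stratify depends on how serve type relates to the player.
Nothing the player does changes serve type; the imbalance is an allocation artefact. With serve type also predicting the outcome, the pooled figure is confounded, and the within-stratum comparison is the causal one.
Within each level — second serve: 48.6% vs 57.1%; first serve: 26.1% vs 32.3% — Kimura is higher every time.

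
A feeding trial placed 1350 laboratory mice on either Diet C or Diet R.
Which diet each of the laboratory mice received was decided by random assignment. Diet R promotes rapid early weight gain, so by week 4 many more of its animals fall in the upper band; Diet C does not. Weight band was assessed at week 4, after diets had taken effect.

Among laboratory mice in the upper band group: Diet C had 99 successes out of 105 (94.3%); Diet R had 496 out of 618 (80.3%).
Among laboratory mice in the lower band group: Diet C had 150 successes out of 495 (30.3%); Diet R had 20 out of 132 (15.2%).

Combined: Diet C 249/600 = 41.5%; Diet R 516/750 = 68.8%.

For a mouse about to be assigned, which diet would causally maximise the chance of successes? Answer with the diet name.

Diet R

Week-4 weight band is downstream of the diet. One should not condition on a consequence of treatment, so the overall rates are the right comparison.
Pooled: Diet C 41.5% vs Diet R 68.8%; Diet R is higher overall.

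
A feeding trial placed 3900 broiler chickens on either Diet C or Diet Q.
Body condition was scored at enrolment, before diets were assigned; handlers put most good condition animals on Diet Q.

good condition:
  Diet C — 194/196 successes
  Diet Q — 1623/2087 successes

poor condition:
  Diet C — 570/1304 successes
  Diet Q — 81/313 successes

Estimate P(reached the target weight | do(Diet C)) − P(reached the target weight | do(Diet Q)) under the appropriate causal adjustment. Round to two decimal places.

+0.20

Diet C is higher inside every starting body condition stratum but Diet Q is higher in aggregate. Whether to stratify depends on how starting body condition relates to the diet.
Starting body condition satisfies the back-door criterion: it is not a descendant of the diet, and it blocks the spurious path from diet to outcome. Adjusting for it (i.e., using the within-starting body condition rates) gives the causal effect.
Adjusting over the population distribution of starting body condition: 0.585·(0.990−0.778) + 0.415·(0.437−0.259) = +0.198.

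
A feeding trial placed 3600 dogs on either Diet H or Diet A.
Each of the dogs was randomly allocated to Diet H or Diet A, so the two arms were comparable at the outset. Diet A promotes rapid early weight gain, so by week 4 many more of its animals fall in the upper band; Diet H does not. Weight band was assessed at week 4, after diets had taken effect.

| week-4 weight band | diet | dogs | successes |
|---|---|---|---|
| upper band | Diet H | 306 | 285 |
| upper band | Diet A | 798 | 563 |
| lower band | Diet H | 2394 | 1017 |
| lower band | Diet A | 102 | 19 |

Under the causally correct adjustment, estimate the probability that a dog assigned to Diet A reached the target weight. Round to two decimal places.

0.65

The stratified and pooled comparisons disagree (Diet H wins within each week-4 weight band; Diet A wins overall), so the answer turns on the causal role of week-4 weight band.
Week-4 weight band lies on the pathway diet → week-4 weight band → outcome, so adjusting for it blocks the indirect effect. For the total causal effect of diet, use the unadjusted pooled rates.
So P(outcome | do(Diet A)) is just the pooled rate for Diet A: 582/900 = 0.647.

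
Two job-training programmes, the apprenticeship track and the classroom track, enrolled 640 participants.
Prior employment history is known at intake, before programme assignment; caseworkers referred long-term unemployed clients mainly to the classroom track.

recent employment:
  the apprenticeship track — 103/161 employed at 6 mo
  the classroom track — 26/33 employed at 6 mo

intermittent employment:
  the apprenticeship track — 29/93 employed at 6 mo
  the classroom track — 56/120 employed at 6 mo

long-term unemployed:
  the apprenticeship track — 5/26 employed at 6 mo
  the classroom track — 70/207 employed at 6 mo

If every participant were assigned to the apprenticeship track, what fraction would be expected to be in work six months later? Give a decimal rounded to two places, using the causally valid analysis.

The stratified and pooled comparisons disagree (the classroom track wins within each prior employment history; the apprenticeship track wins overall), so the answer turns on the causal role of prior employment history.
Prior employment history satisfies the back-door criterion: it is not a descendant of the programme, and it blocks the spurious path from programme to outcome. Adjusting for it (i.e., using the within-prior employment history rates) gives the causal effect.
Standardising the apprenticeship track to the population prior employment history mix: 0.303·103/161 + 0.333·29/93 + 0.364·5/26 = 0.368.

0.37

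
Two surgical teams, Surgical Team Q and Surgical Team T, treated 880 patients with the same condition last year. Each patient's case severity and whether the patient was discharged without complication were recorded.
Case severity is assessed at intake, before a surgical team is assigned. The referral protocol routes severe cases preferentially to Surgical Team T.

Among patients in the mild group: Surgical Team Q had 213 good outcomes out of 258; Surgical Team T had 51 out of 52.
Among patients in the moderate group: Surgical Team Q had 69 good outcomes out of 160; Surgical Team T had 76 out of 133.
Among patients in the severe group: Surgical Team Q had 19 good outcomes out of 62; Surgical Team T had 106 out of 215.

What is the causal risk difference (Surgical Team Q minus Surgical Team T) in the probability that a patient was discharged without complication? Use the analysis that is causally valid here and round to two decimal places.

The case severity-specific comparison favours Surgical Team T throughout, but the pooled figures favour Surgical Team Q. The question is whether to condition on case severity.
Case severity is set before the surgical team has any effect — it is not caused by the surgical team — and it independently drives the outcome. That makes it a confounder, so the causal comparison is within case severity levels.
Adjusting over the population distribution of case severity: 0.352·(0.826−0.981) + 0.333·(0.431−0.571) + 0.315·(0.306−0.493) = -0.160.

-0.16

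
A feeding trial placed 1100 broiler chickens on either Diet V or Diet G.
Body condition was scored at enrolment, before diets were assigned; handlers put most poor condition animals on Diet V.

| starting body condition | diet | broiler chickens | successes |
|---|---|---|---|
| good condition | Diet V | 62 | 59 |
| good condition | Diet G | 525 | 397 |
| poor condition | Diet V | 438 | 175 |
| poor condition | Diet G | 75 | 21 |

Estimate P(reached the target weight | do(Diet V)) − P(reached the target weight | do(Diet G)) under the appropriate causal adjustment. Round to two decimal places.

Here starting body condition is a common cause — it drives both which diet a case falls under and the outcome. The crude comparison mixes populations; the stratum-specific rates are the causally relevant ones.
Adjusting over the population distribution of starting body condition: 0.534·(0.952−0.756) + 0.466·(0.400−0.280) = +0.160.

+0.16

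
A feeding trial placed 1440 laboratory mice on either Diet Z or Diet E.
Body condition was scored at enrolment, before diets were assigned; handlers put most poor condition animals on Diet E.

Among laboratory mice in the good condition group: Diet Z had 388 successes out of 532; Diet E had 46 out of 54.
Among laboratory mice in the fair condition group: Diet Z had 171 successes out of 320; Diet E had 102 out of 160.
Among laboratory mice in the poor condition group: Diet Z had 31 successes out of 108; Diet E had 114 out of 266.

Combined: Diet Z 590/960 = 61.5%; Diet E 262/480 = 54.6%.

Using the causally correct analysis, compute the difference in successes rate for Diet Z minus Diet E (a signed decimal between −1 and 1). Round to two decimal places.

Within every starting body condition level Diet E has the higher rate, yet pooled Diet Z does — Simpson's reversal.
Nothing the diet does changes starting body condition; the imbalance is an allocation artefact. With starting body condition also predicting the outcome, the pooled figure is confounded, and the within-stratum comparison is the causal one.
Adjusting over the population distribution of starting body condition: 0.407·(0.729−0.852) + 0.333·(0.534−0.637) + 0.260·(0.287−0.429) = -0.121.

-0.12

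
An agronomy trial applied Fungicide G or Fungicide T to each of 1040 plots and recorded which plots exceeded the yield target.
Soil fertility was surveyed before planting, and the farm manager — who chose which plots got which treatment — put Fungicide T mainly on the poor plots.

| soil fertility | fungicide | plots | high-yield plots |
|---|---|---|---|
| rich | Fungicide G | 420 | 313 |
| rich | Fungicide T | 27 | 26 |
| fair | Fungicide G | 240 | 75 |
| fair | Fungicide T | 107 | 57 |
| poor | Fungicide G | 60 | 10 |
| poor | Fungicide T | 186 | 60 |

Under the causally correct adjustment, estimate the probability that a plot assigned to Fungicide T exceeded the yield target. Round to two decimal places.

The stratified and pooled comparisons disagree (Fungicide T wins within each soil fertility; Fungicide G wins overall), so the answer turns on the causal role of soil fertility.
Soil fertility satisfies the back-door criterion: it is not a descendant of the fungicide, and it blocks the spurious path from fungicide to outcome. Adjusting for it (i.e., using the within-soil fertility rates) gives the causal effect.
Standardising Fungicide T to the population soil fertility mix: 0.430·26/27 + 0.334·57/107 + 0.237·60/186 = 0.668.

0.67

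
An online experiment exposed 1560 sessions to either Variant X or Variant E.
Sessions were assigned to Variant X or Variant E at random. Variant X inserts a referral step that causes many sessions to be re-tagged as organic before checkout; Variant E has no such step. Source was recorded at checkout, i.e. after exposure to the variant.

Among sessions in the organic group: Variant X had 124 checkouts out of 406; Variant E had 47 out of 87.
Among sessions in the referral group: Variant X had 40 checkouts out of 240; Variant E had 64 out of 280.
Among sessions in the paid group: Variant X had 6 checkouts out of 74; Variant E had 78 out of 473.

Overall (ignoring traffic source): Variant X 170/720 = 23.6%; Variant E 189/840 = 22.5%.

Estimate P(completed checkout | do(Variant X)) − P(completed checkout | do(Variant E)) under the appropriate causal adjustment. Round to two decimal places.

The distribution of traffic source is itself part of what the variant does — it is an intermediate outcome. Holding it fixed would remove that part of the effect; the total effect is the pooled difference.
The causal difference is the pooled difference: 0.236 − 0.225 = +0.011.

+0.01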